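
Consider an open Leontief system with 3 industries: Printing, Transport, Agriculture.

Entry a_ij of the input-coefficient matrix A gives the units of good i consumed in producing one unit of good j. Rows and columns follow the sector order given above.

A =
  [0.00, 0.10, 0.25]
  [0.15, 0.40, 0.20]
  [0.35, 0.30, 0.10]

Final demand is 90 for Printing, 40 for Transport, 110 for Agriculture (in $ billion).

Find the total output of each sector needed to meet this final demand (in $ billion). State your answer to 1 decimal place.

x_P = 173.1, x_T = 194.8, x_A = 254.5

I − A =
  [   1.00    -0.10    -0.25]
  [  -0.15     0.60    -0.20]
  [  -0.35    -0.30     0.90]
Cofactors of I−A, C_ij = (−1)^(i+j)·(minor ij) (rows/columns in the sector order above):
  C_11 = (0.60)(0.90) − (-0.20)(-0.30) = 0.4800
  C_12 = −[(-0.15)(0.90) − (-0.20)(-0.35)] = 0.2050
  C_13 = (-0.15)(-0.30) − (0.60)(-0.35) = 0.2550
  C_21 = −[(-0.10)(0.90) − (-0.25)(-0.30)] = 0.1650
  C_22 = (1.00)(0.90) − (-0.25)(-0.35) = 0.8125
  C_23 = −[(1.00)(-0.30) − (-0.10)(-0.35)] = 0.3350
  C_31 = (-0.10)(-0.20) − (-0.25)(0.60) = 0.1700
  C_32 = −[(1.00)(-0.20) − (-0.25)(-0.15)] = 0.2375
  C_33 = (1.00)(0.60) − (-0.10)(-0.15) = 0.5850
det(I−A) = Σ_j (I−A)_1j·C_1j = (1.00)(0.4800) + (-0.10)(0.2050) + (-0.25)(0.2550) = 0.39575
adj(I−A) = Cᵀ =
  [ 0.4800   0.1650   0.1700]
  [ 0.2050   0.8125   0.2375]
  [ 0.2550   0.3350   0.5850]
(I − A)⁻¹ = adj(I−A) / det(I−A) ≈
  [   1.2129     0.4169     0.4296]
  [   0.5180     2.0531     0.6001]
  [   0.6443     0.8465     1.4782]
x = (I − A)⁻¹ d = adj(I−A)·d / det(I−A), with det(I−A) = 0.39575:
  x_P = (0.4800·90 + 0.1650·40 + 0.1700·110) / 0.39575 = 68.50 / 0.39575 ≈ 173.1
  x_T = (0.2050·90 + 0.8125·40 + 0.2375·110) / 0.39575 = 77.075 / 0.39575 ≈ 194.8
  x_A = (0.2550·90 + 0.3350·40 + 0.5850·110) / 0.39575 = 100.70 / 0.39575 ≈ 254.5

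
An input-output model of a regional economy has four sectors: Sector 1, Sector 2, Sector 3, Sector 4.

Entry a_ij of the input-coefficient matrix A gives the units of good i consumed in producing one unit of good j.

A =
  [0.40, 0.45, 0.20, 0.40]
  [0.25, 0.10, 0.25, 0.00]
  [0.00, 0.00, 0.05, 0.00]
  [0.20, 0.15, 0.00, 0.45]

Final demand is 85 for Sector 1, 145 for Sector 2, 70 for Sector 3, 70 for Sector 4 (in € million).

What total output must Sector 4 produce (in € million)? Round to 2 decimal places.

I − A =
  [   0.60    -0.45    -0.20    -0.40]
  [  -0.25     0.90    -0.25     0.00]
  [   0.00     0.00     0.95     0.00]
  [  -0.20    -0.15     0.00     0.55]
Compute the cofactors C_ij = (−1)^(i+j)·(3×3 minor ij) of I−A; the adjugate is their transpose:
adj(I−A) = Cᵀ =
  [ 0.470250   0.292125   0.175875   0.342000]
  [ 0.130625   0.237500   0.090000   0.095000]
  [ 0.000000   0.000000   0.148125   0.000000]
  [ 0.206625   0.171000   0.088500   0.406125]
det(I−A) = Σ_j (I−A)_1j·C_1j = (0.60)(0.470250) + (-0.45)(0.130625) + (-0.20)(0.000000) + (-0.40)(0.206625) = 0.14071875
(I − A)⁻¹ = adj(I−A) / det(I−A) ≈
  [   3.3418     2.0759     1.2498     2.4304]
  [   0.9283     1.6878     0.6396     0.6751]
  [   0.0000     0.0000     1.0526     0.0000]
  [   1.4684     1.2152     0.6289     2.8861]
x = (I − A)⁻¹ d = adj(I−A)·d / det(I−A), with det(I−A) = 0.14071875:
  x_1 = (0.470250·85 + 0.292125·145 + 0.175875·70 + 0.342000·70) / 0.14071875 = 118.580625 / 0.14071875 ≈ 842.68
  x_2 = (0.130625·85 + 0.237500·145 + 0.090000·70 + 0.095000·70) / 0.14071875 = 58.490625 / 0.14071875 ≈ 415.66
  x_3 = (0.000000·85 + 0.000000·145 + 0.148125·70 + 0.000000·70) / 0.14071875 = 10.36875 / 0.14071875 ≈ 73.68
  x_4 = (0.206625·85 + 0.171000·145 + 0.088500·70 + 0.406125·70) / 0.14071875 = 76.981875 / 0.14071875 ≈ 547.06

x_4 = 547.06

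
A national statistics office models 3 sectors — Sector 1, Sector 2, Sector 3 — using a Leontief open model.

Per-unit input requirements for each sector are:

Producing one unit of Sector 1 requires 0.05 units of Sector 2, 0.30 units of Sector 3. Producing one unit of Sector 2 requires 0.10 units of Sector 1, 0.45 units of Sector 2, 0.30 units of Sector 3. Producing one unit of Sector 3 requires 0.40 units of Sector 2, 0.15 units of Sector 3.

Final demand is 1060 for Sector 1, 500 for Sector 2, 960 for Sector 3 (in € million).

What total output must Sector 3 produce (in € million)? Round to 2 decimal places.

x_3 = 2653.58

I − A =
  [   1.00    -0.10     0.00]
  [  -0.05     0.55    -0.40]
  [  -0.30    -0.30     0.85]
Cofactors of I−A, C_ij = (−1)^(i+j)·(minor ij) (rows/columns in the sector order above):
  C_11 = (0.55)(0.85) − (-0.40)(-0.30) = 0.3475
  C_12 = −[(-0.05)(0.85) − (-0.40)(-0.30)] = 0.1625
  C_13 = (-0.05)(-0.30) − (0.55)(-0.30) = 0.1800
  C_21 = −[(-0.10)(0.85) − (0.00)(-0.30)] = 0.0850
  C_22 = (1.00)(0.85) − (0.00)(-0.30) = 0.8500
  C_23 = −[(1.00)(-0.30) − (-0.10)(-0.30)] = 0.3300
  C_31 = (-0.10)(-0.40) − (0.00)(0.55) = 0.0400
  C_32 = −[(1.00)(-0.40) − (0.00)(-0.05)] = 0.4000
  C_33 = (1.00)(0.55) − (-0.10)(-0.05) = 0.5450
det(I−A) = Σ_j (I−A)_1j·C_1j = (1.00)(0.3475) + (-0.10)(0.1625) + (0.00)(0.1800) = 0.33125
adj(I−A) = Cᵀ =
  [ 0.3475   0.0850   0.0400]
  [ 0.1625   0.8500   0.4000]
  [ 0.1800   0.3300   0.5450]
(I − A)⁻¹ = adj(I−A) / det(I−A) ≈
  [   1.0491     0.2566     0.1208]
  [   0.4906     2.5660     1.2075]
  [   0.5434     0.9962     1.6453]
x = (I − A)⁻¹ d = adj(I−A)·d / det(I−A), with det(I−A) = 0.33125:
  x_1 = (0.3475·1060 + 0.0850·500 + 0.0400·960) / 0.33125 = 449.25 / 0.33125 ≈ 1356.23
  x_2 = (0.1625·1060 + 0.8500·500 + 0.4000·960) / 0.33125 = 981.25 / 0.33125 ≈ 2962.26
  x_3 = (0.1800·1060 + 0.3300·500 + 0.5450·960) / 0.33125 = 879.00 / 0.33125 ≈ 2653.58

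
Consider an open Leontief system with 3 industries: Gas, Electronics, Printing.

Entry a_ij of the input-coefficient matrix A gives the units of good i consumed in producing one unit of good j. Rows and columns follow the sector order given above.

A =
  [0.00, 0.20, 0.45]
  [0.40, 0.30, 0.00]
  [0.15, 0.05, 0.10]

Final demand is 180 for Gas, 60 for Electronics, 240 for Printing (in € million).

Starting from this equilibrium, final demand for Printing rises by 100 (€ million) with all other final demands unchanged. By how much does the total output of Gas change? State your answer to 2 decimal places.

I − A =
  [   1.00    -0.20    -0.45]
  [  -0.40     0.70     0.00]
  [  -0.15    -0.05     0.90]
Cofactors of I−A, C_ij = (−1)^(i+j)·(minor ij) (rows/columns in the sector order above):
  C_11 = (0.70)(0.90) − (0.00)(-0.05) = 0.6300
  C_12 = −[(-0.40)(0.90) − (0.00)(-0.15)] = 0.3600
  C_13 = (-0.40)(-0.05) − (0.70)(-0.15) = 0.1250
  C_21 = −[(-0.20)(0.90) − (-0.45)(-0.05)] = 0.2025
  C_22 = (1.00)(0.90) − (-0.45)(-0.15) = 0.8325
  C_23 = −[(1.00)(-0.05) − (-0.20)(-0.15)] = 0.0800
  C_31 = (-0.20)(0.00) − (-0.45)(0.70) = 0.3150
  C_32 = −[(1.00)(0.00) − (-0.45)(-0.40)] = 0.1800
  C_33 = (1.00)(0.70) − (-0.20)(-0.40) = 0.6200
det(I−A) = Σ_j (I−A)_1j·C_1j = (1.00)(0.6300) + (-0.20)(0.3600) + (-0.45)(0.1250) = 0.50175
adj(I−A) = Cᵀ =
  [ 0.6300   0.2025   0.3150]
  [ 0.3600   0.8325   0.1800]
  [ 0.1250   0.0800   0.6200]
(I − A)⁻¹ = adj(I−A) / det(I−A) ≈
  [   1.2556     0.4036     0.6278]
  [   0.7175     1.6592     0.3587]
  [   0.2491     0.1594     1.2357]
Δx = (I − A)⁻¹ Δd with Δd having +100 in the Printing component and 0 elsewhere.
So Δx_G = L_GP · (+100), where L_GP = adj(I−A)_GP / det(I−A) = 0.3150 / 0.50175.
Δx_G = 0.3150 × (+100) / 0.50175 = 31.50 / 0.50175 ≈ 62.78.

Δx_G = 62.78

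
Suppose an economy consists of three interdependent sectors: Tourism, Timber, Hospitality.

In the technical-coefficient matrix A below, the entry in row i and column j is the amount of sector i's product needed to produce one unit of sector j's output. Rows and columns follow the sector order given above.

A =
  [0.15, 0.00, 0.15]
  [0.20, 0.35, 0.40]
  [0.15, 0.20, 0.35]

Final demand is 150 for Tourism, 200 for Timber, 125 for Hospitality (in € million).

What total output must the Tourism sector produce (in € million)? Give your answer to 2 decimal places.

x_1 = 257.16

I − A =
  [   0.85     0.00    -0.15]
  [  -0.20     0.65    -0.40]
  [  -0.15    -0.20     0.65]
Cofactors of I−A, C_ij = (−1)^(i+j)·(minor ij) (rows/columns in the sector order above):
  C_11 = (0.65)(0.65) − (-0.40)(-0.20) = 0.3425
  C_12 = −[(-0.20)(0.65) − (-0.40)(-0.15)] = 0.1900
  C_13 = (-0.20)(-0.20) − (0.65)(-0.15) = 0.1375
  C_21 = −[(0.00)(0.65) − (-0.15)(-0.20)] = 0.0300
  C_22 = (0.85)(0.65) − (-0.15)(-0.15) = 0.5300
  C_23 = −[(0.85)(-0.20) − (0.00)(-0.15)] = 0.1700
  C_31 = (0.00)(-0.40) − (-0.15)(0.65) = 0.0975
  C_32 = −[(0.85)(-0.40) − (-0.15)(-0.20)] = 0.3700
  C_33 = (0.85)(0.65) − (0.00)(-0.20) = 0.5525
det(I−A) = Σ_j (I−A)_1j·C_1j = (0.85)(0.3425) + (0.00)(0.1900) + (-0.15)(0.1375) = 0.2705
adj(I−A) = Cᵀ =
  [ 0.3425   0.0300   0.0975]
  [ 0.1900   0.5300   0.3700]
  [ 0.1375   0.1700   0.5525]
(I − A)⁻¹ = adj(I−A) / det(I−A) ≈
  [   1.2662     0.1109     0.3604]
  [   0.7024     1.9593     1.3678]
  [   0.5083     0.6285     2.0425]
x = (I − A)⁻¹ d = adj(I−A)·d / det(I−A), with det(I−A) = 0.2705:
  x_1 = (0.3425·150 + 0.0300·200 + 0.0975·125) / 0.2705 = 69.5625 / 0.2705 ≈ 257.16
  x_2 = (0.1900·150 + 0.5300·200 + 0.3700·125) / 0.2705 = 180.75 / 0.2705 ≈ 668.21
  x_3 = (0.1375·150 + 0.1700·200 + 0.5525·125) / 0.2705 = 123.6875 / 0.2705 ≈ 457.26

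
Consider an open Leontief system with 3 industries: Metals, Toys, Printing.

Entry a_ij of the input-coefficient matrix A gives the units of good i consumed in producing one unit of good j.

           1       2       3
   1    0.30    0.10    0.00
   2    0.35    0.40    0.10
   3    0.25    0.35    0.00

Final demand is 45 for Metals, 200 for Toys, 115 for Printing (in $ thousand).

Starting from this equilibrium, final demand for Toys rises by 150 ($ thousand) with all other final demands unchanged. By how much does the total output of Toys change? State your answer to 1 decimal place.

Δx_2 = 293.3

I − A =
  [   0.70    -0.10     0.00]
  [  -0.35     0.60    -0.10]
  [  -0.25    -0.35     1.00]
Cofactors of I−A, C_ij = (−1)^(i+j)·(minor ij) (rows/columns in the sector order above):
  C_11 = (0.60)(1.00) − (-0.10)(-0.35) = 0.5650
  C_12 = −[(-0.35)(1.00) − (-0.10)(-0.25)] = 0.3750
  C_13 = (-0.35)(-0.35) − (0.60)(-0.25) = 0.2725
  C_21 = −[(-0.10)(1.00) − (0.00)(-0.35)] = 0.1000
  C_22 = (0.70)(1.00) − (0.00)(-0.25) = 0.7000
  C_23 = −[(0.70)(-0.35) − (-0.10)(-0.25)] = 0.2700
  C_31 = (-0.10)(-0.10) − (0.00)(0.60) = 0.0100
  C_32 = −[(0.70)(-0.10) − (0.00)(-0.35)] = 0.0700
  C_33 = (0.70)(0.60) − (-0.10)(-0.35) = 0.3850
det(I−A) = Σ_j (I−A)_1j·C_1j = (0.70)(0.5650) + (-0.10)(0.3750) + (0.00)(0.2725) = 0.3580
adj(I−A) = Cᵀ =
  [ 0.5650   0.1000   0.0100]
  [ 0.3750   0.7000   0.0700]
  [ 0.2725   0.2700   0.3850]
(I − A)⁻¹ = adj(I−A) / det(I−A) ≈
  [   1.5782     0.2793     0.0279]
  [   1.0475     1.9553     0.1955]
  [   0.7612     0.7542     1.0754]
Δx = (I − A)⁻¹ Δd with Δd having +150 in the Toys component and 0 elsewhere.
So Δx_2 = L_22 · (+150), where L_22 = adj(I−A)_22 / det(I−A) = 0.7000 / 0.3580.
Δx_2 = 0.7000 × (+150) / 0.3580 = 105.00 / 0.3580 ≈ 293.3.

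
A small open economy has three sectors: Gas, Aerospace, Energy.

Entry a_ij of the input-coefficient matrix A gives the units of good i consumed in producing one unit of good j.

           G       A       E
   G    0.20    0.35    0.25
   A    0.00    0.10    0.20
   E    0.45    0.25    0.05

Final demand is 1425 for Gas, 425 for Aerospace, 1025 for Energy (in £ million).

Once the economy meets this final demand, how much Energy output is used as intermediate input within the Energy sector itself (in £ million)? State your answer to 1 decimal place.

I − A =
  [   0.80    -0.35    -0.25]
  [   0.00     0.90    -0.20]
  [  -0.45    -0.25     0.95]
Cofactors of I−A, C_ij = (−1)^(i+j)·(minor ij) (rows/columns in the sector order above):
  C_11 = (0.90)(0.95) − (-0.20)(-0.25) = 0.8050
  C_12 = −[(0.00)(0.95) − (-0.20)(-0.45)] = 0.0900
  C_13 = (0.00)(-0.25) − (0.90)(-0.45) = 0.4050
  C_21 = −[(-0.35)(0.95) − (-0.25)(-0.25)] = 0.3950
  C_22 = (0.80)(0.95) − (-0.25)(-0.45) = 0.6475
  C_23 = −[(0.80)(-0.25) − (-0.35)(-0.45)] = 0.3575
  C_31 = (-0.35)(-0.20) − (-0.25)(0.90) = 0.2950
  C_32 = −[(0.80)(-0.20) − (-0.25)(0.00)] = 0.1600
  C_33 = (0.80)(0.90) − (-0.35)(0.00) = 0.7200
det(I−A) = Σ_j (I−A)_1j·C_1j = (0.80)(0.8050) + (-0.35)(0.0900) + (-0.25)(0.4050) = 0.51125
adj(I−A) = Cᵀ =
  [ 0.8050   0.3950   0.2950]
  [ 0.0900   0.6475   0.1600]
  [ 0.4050   0.3575   0.7200]
(I − A)⁻¹ = adj(I−A) / det(I−A) ≈
  [   1.5746     0.7726     0.5770]
  [   0.1760     1.2665     0.3130]
  [   0.7922     0.6993     1.4083]
First solve x = (I − A)⁻¹ d = adj(I−A)·d / det(I−A); in particular x_E = (0.4050·1425 + 0.3575·425 + 0.7200·1025) / 0.51125 = 1467.0625 / 0.51125 ≈ 2869.560.
Intermediate flow from E to E: z_EE = a_EE · x_E = 0.05 × 1467.0625 / 0.51125 = 73.353125 / 0.51125 ≈ 143.5.

z_EE = 143.5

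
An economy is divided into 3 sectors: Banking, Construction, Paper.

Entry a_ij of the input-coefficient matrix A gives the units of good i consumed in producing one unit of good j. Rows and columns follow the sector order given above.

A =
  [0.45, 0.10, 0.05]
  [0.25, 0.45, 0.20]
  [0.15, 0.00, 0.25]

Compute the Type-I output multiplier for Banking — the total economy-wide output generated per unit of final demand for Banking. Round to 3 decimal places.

I − A =
  [   0.55    -0.10    -0.05]
  [  -0.25     0.55    -0.20]
  [  -0.15     0.00     0.75]
Cofactors of I−A, C_ij = (−1)^(i+j)·(minor ij) (rows/columns in the sector order above):
  C_11 = (0.55)(0.75) − (-0.20)(0.00) = 0.4125
  C_12 = −[(-0.25)(0.75) − (-0.20)(-0.15)] = 0.2175
  C_13 = (-0.25)(0.00) − (0.55)(-0.15) = 0.0825
  C_21 = −[(-0.10)(0.75) − (-0.05)(0.00)] = 0.0750
  C_22 = (0.55)(0.75) − (-0.05)(-0.15) = 0.4050
  C_23 = −[(0.55)(0.00) − (-0.10)(-0.15)] = 0.0150
  C_31 = (-0.10)(-0.20) − (-0.05)(0.55) = 0.0475
  C_32 = −[(0.55)(-0.20) − (-0.05)(-0.25)] = 0.1225
  C_33 = (0.55)(0.55) − (-0.10)(-0.25) = 0.2775
det(I−A) = Σ_j (I−A)_1j·C_1j = (0.55)(0.4125) + (-0.10)(0.2175) + (-0.05)(0.0825) = 0.2010
adj(I−A) = Cᵀ =
  [ 0.4125   0.0750   0.0475]
  [ 0.2175   0.4050   0.1225]
  [ 0.0825   0.0150   0.2775]
(I − A)⁻¹ = adj(I−A) / det(I−A) ≈
  [   2.0522     0.3731     0.2363]
  [   1.0821     2.0149     0.6095]
  [   0.4104     0.0746     1.3806]
The output multiplier for sector j is the column-j sum of the Leontief inverse (I − A)⁻¹ = adj(I−A) / det(I−A).
Column B of adj(I−A): (0.4125, 0.2175, 0.0825); det(I−A) = 0.2010.
m_B = (0.4125 + 0.2175 + 0.0825) / 0.2010 = 0.7125 / 0.2010 ≈ 3.545.

m_B = 3.545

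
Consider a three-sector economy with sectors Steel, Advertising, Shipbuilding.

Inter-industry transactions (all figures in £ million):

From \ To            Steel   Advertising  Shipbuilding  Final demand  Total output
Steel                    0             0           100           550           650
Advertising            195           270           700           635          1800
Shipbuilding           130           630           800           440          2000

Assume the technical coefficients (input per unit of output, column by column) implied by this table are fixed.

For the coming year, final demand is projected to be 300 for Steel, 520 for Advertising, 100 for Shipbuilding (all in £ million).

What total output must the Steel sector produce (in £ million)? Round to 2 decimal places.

Technical coefficients a_ij = z_ij / X_j:
  a_11 = 0/650 = 0.00, a_21 = 195/650 = 0.30, a_31 = 130/650 = 0.20
  a_12 = 0/1800 = 0.00, a_22 = 270/1800 = 0.15, a_32 = 630/1800 = 0.35
  a_13 = 100/2000 = 0.05, a_23 = 700/2000 = 0.35, a_33 = 800/2000 = 0.40
I − A =
  [   1.00     0.00    -0.05]
  [  -0.30     0.85    -0.35]
  [  -0.20    -0.35     0.60]
Cofactors of I−A, C_ij = (−1)^(i+j)·(minor ij) (rows/columns in the sector order above):
  C_11 = (0.85)(0.60) − (-0.35)(-0.35) = 0.3875
  C_12 = −[(-0.30)(0.60) − (-0.35)(-0.20)] = 0.2500
  C_13 = (-0.30)(-0.35) − (0.85)(-0.20) = 0.2750
  C_21 = −[(0.00)(0.60) − (-0.05)(-0.35)] = 0.0175
  C_22 = (1.00)(0.60) − (-0.05)(-0.20) = 0.5900
  C_23 = −[(1.00)(-0.35) − (0.00)(-0.20)] = 0.3500
  C_31 = (0.00)(-0.35) − (-0.05)(0.85) = 0.0425
  C_32 = −[(1.00)(-0.35) − (-0.05)(-0.30)] = 0.3650
  C_33 = (1.00)(0.85) − (0.00)(-0.30) = 0.8500
det(I−A) = Σ_j (I−A)_1j·C_1j = (1.00)(0.3875) + (0.00)(0.2500) + (-0.05)(0.2750) = 0.37375
adj(I−A) = Cᵀ =
  [ 0.3875   0.0175   0.0425]
  [ 0.2500   0.5900   0.3650]
  [ 0.2750   0.3500   0.8500]
(I − A)⁻¹ = adj(I−A) / det(I−A) ≈
  [   1.0368     0.0468     0.1137]
  [   0.6689     1.5786     0.9766]
  [   0.7358     0.9365     2.2742]
x = (I − A)⁻¹ d = adj(I−A)·d / det(I−A), with det(I−A) = 0.37375:
  x_1 = (0.3875·300 + 0.0175·520 + 0.0425·100) / 0.37375 = 129.60 / 0.37375 ≈ 346.76
  x_2 = (0.2500·300 + 0.5900·520 + 0.3650·100) / 0.37375 = 418.30 / 0.37375 ≈ 1119.20
  x_3 = (0.2750·300 + 0.3500·520 + 0.8500·100) / 0.37375 = 349.50 / 0.37375 ≈ 935.12

x_1 = 346.76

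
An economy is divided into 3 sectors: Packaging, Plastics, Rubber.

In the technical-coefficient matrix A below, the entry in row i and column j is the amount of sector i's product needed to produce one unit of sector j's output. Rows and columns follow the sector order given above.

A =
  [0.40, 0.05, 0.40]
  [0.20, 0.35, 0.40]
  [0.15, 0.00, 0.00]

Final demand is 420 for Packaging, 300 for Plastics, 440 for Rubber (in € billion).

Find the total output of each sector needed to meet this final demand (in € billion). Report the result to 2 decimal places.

I − A =
  [   0.60    -0.05    -0.40]
  [  -0.20     0.65    -0.40]
  [  -0.15     0.00     1.00]
Cofactors of I−A, C_ij = (−1)^(i+j)·(minor ij) (rows/columns in the sector order above):
  C_11 = (0.65)(1.00) − (-0.40)(0.00) = 0.6500
  C_12 = −[(-0.20)(1.00) − (-0.40)(-0.15)] = 0.2600
  C_13 = (-0.20)(0.00) − (0.65)(-0.15) = 0.0975
  C_21 = −[(-0.05)(1.00) − (-0.40)(0.00)] = 0.0500
  C_22 = (0.60)(1.00) − (-0.40)(-0.15) = 0.5400
  C_23 = −[(0.60)(0.00) − (-0.05)(-0.15)] = 0.0075
  C_31 = (-0.05)(-0.40) − (-0.40)(0.65) = 0.2800
  C_32 = −[(0.60)(-0.40) − (-0.40)(-0.20)] = 0.3200
  C_33 = (0.60)(0.65) − (-0.05)(-0.20) = 0.3800
det(I−A) = Σ_j (I−A)_1j·C_1j = (0.60)(0.6500) + (-0.05)(0.2600) + (-0.40)(0.0975) = 0.3380
adj(I−A) = Cᵀ =
  [ 0.6500   0.0500   0.2800]
  [ 0.2600   0.5400   0.3200]
  [ 0.0975   0.0075   0.3800]
(I − A)⁻¹ = adj(I−A) / det(I−A) ≈
  [   1.9231     0.1479     0.8284]
  [   0.7692     1.5976     0.9467]
  [   0.2885     0.0222     1.1243]
x = (I − A)⁻¹ d = adj(I−A)·d / det(I−A), with det(I−A) = 0.3380:
  x_1 = (0.6500·420 + 0.0500·300 + 0.2800·440) / 0.3380 = 411.20 / 0.3380 ≈ 1216.57
  x_2 = (0.2600·420 + 0.5400·300 + 0.3200·440) / 0.3380 = 412.00 / 0.3380 ≈ 1218.93
  x_3 = (0.0975·420 + 0.0075·300 + 0.3800·440) / 0.3380 = 210.40 / 0.3380 ≈ 622.49

x_1 = 1216.57, x_2 = 1218.93, x_3 = 622.49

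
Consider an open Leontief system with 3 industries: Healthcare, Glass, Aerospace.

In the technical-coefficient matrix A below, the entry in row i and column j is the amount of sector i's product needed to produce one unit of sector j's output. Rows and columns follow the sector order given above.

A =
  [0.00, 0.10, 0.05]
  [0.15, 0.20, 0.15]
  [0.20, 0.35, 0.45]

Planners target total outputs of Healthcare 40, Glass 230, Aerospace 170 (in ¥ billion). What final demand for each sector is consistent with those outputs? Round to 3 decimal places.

I − A =
  [   1.00    -0.10    -0.05]
  [  -0.15     0.80    -0.15]
  [  -0.20    -0.35     0.55]
d = (I − A) x:
  d_H = (+1.00)·40 + (-0.10)·230 + (-0.05)·170 = 8.500
  d_G = (-0.15)·40 + (+0.80)·230 + (-0.15)·170 = 152.500
  d_A = (-0.20)·40 + (-0.35)·230 + (+0.55)·170 = 5.000

d_H = 8.500, d_G = 152.500, d_A = 5.000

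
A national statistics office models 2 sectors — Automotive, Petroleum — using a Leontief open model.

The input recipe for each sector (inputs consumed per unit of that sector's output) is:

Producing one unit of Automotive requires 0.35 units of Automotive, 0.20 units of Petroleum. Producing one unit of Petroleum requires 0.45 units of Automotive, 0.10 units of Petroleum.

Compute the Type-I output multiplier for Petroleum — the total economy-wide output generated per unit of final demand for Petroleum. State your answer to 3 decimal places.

m_P = 2.222

I − A =
  [   0.65    -0.45]
  [  -0.20     0.90]
det(I−A) = (0.65)(0.90) − (-0.45)(-0.20) = 0.4950
adj(I−A) = [[0.90, 0.45], [0.20, 0.65]]
(I − A)⁻¹ = adj(I−A) / det(I−A) ≈
  [   1.8182     0.9091]
  [   0.4040     1.3131]
The output multiplier for sector j is the column-j sum of the Leontief inverse (I − A)⁻¹ = adj(I−A) / det(I−A).
Column P of adj(I−A): (0.45, 0.65); det(I−A) = 0.4950.
m_P = (0.45 + 0.65) / 0.4950 = 1.10 / 0.4950 ≈ 2.222.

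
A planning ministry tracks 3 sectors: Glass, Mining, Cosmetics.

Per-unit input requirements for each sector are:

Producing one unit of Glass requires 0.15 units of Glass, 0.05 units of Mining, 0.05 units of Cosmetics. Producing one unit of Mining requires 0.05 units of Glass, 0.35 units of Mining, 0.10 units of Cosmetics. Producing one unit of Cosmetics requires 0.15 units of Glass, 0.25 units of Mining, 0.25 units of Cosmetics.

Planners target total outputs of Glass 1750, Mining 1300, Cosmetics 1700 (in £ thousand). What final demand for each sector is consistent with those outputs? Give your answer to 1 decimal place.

d_G = 1167.5, d_M = 332.5, d_C = 1057.5

I − A =
  [   0.85    -0.05    -0.15]
  [  -0.05     0.65    -0.25]
  [  -0.05    -0.10     0.75]
d = (I − A) x:
  d_G = (+0.85)·1750 + (-0.05)·1300 + (-0.15)·1700 = 1167.5
  d_M = (-0.05)·1750 + (+0.65)·1300 + (-0.25)·1700 = 332.5
  d_C = (-0.05)·1750 + (-0.10)·1300 + (+0.75)·1700 = 1057.5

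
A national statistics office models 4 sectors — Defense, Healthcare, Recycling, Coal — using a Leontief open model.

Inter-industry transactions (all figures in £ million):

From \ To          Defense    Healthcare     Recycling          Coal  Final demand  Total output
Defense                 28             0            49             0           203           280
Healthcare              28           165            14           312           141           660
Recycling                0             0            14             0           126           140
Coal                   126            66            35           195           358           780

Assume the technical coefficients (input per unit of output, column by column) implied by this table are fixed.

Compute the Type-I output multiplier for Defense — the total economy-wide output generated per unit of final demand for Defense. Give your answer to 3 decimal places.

Technical coefficients a_ij = z_ij / X_j:
  a_11 = 28/280 = 0.10, a_21 = 28/280 = 0.10, a_31 = 0/280 = 0.00, a_41 = 126/280 = 0.45
  a_12 = 0/660 = 0.00, a_22 = 165/660 = 0.25, a_32 = 0/660 = 0.00, a_42 = 66/660 = 0.10
  a_13 = 49/140 = 0.35, a_23 = 14/140 = 0.10, a_33 = 14/140 = 0.10, a_43 = 35/140 = 0.25
  a_14 = 0/780 = 0.00, a_24 = 312/780 = 0.40, a_34 = 0/780 = 0.00, a_44 = 195/780 = 0.25
I − A =
  [   0.90     0.00    -0.35     0.00]
  [  -0.10     0.75    -0.10    -0.40]
  [   0.00     0.00     0.90     0.00]
  [  -0.45    -0.10    -0.25     0.75]
Compute the cofactors C_ij = (−1)^(i+j)·(3×3 minor ij) of I−A; the adjugate is their transpose:
adj(I−A) = Cᵀ =
  [ 0.470250   0.000000   0.182875   0.000000]
  [ 0.229500   0.607500   0.246750   0.324000]
  [ 0.000000   0.000000   0.470250   0.000000]
  [ 0.312750   0.081000   0.299375   0.607500]
det(I−A) = Σ_j (I−A)_1j·C_1j = (0.90)(0.470250) + (0.00)(0.229500) + (-0.35)(0.000000) + (0.00)(0.312750) = 0.423225
(I − A)⁻¹ = adj(I−A) / det(I−A) ≈
  [   1.1111     0.0000     0.4321     0.0000]
  [   0.5423     1.4354     0.5830     0.7656]
  [   0.0000     0.0000     1.1111     0.0000]
  [   0.7390     0.1914     0.7074     1.4354]
The output multiplier for sector j is the column-j sum of the Leontief inverse (I − A)⁻¹ = adj(I−A) / det(I−A).
Column 1 of adj(I−A): (0.470250, 0.229500, 0.000000, 0.312750); det(I−A) = 0.423225.
m_1 = (0.470250 + 0.229500 + 0.000000 + 0.312750) / 0.423225 = 1.0125 / 0.423225 ≈ 2.392.

m_1 = 2.392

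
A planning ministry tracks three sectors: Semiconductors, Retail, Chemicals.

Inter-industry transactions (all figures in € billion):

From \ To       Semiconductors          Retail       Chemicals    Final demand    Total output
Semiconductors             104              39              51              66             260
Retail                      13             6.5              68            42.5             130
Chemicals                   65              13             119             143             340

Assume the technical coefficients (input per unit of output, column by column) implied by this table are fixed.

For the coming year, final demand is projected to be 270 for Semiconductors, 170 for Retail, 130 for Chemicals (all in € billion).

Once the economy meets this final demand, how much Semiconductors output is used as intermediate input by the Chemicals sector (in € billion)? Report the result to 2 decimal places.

z_SC = 81.00

Technical coefficients a_ij = z_ij / X_j:
  a_SS = 104/260 = 0.40, a_RS = 13/260 = 0.05, a_CS = 65/260 = 0.25
  a_SR = 39/130 = 0.30, a_RR = 6.5/130 = 0.05, a_CR = 13/130 = 0.10
  a_SC = 51/340 = 0.15, a_RC = 68/340 = 0.20, a_CC = 119/340 = 0.35
I − A =
  [   0.60    -0.30    -0.15]
  [  -0.05     0.95    -0.20]
  [  -0.25    -0.10     0.65]
Cofactors of I−A, C_ij = (−1)^(i+j)·(minor ij) (rows/columns in the sector order above):
  C_11 = (0.95)(0.65) − (-0.20)(-0.10) = 0.5975
  C_12 = −[(-0.05)(0.65) − (-0.20)(-0.25)] = 0.0825
  C_13 = (-0.05)(-0.10) − (0.95)(-0.25) = 0.2425
  C_21 = −[(-0.30)(0.65) − (-0.15)(-0.10)] = 0.2100
  C_22 = (0.60)(0.65) − (-0.15)(-0.25) = 0.3525
  C_23 = −[(0.60)(-0.10) − (-0.30)(-0.25)] = 0.1350
  C_31 = (-0.30)(-0.20) − (-0.15)(0.95) = 0.2025
  C_32 = −[(0.60)(-0.20) − (-0.15)(-0.05)] = 0.1275
  C_33 = (0.60)(0.95) − (-0.30)(-0.05) = 0.5550
det(I−A) = Σ_j (I−A)_1j·C_1j = (0.60)(0.5975) + (-0.30)(0.0825) + (-0.15)(0.2425) = 0.297375
adj(I−A) = Cᵀ =
  [ 0.5975   0.2100   0.2025]
  [ 0.0825   0.3525   0.1275]
  [ 0.2425   0.1350   0.5550]
(I − A)⁻¹ = adj(I−A) / det(I−A) ≈
  [   2.0092     0.7062     0.6810]
  [   0.2774     1.1854     0.4288]
  [   0.8155     0.4540     1.8663]
First solve x = (I − A)⁻¹ d = adj(I−A)·d / det(I−A); in particular x_C = (0.2425·270 + 0.1350·170 + 0.5550·130) / 0.297375 = 160.575 / 0.297375 ≈ 539.9748.
Intermediate flow from S to C: z_SC = a_SC · x_C = 0.15 × 160.575 / 0.297375 = 24.08625 / 0.297375 ≈ 81.00.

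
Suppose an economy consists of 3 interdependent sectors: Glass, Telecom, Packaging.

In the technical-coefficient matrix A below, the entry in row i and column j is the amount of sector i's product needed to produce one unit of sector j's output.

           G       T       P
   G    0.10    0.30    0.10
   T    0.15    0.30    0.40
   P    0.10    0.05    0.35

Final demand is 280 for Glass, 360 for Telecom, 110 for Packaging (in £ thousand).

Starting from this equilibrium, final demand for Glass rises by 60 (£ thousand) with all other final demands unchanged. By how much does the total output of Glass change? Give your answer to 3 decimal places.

Δx_G = 76.204

I − A =
  [   0.90    -0.30    -0.10]
  [  -0.15     0.70    -0.40]
  [  -0.10    -0.05     0.65]
Cofactors of I−A, C_ij = (−1)^(i+j)·(minor ij) (rows/columns in the sector order above):
  C_11 = (0.70)(0.65) − (-0.40)(-0.05) = 0.4350
  C_12 = −[(-0.15)(0.65) − (-0.40)(-0.10)] = 0.1375
  C_13 = (-0.15)(-0.05) − (0.70)(-0.10) = 0.0775
  C_21 = −[(-0.30)(0.65) − (-0.10)(-0.05)] = 0.2000
  C_22 = (0.90)(0.65) − (-0.10)(-0.10) = 0.5750
  C_23 = −[(0.90)(-0.05) − (-0.30)(-0.10)] = 0.0750
  C_31 = (-0.30)(-0.40) − (-0.10)(0.70) = 0.1900
  C_32 = −[(0.90)(-0.40) − (-0.10)(-0.15)] = 0.3750
  C_33 = (0.90)(0.70) − (-0.30)(-0.15) = 0.5850
det(I−A) = Σ_j (I−A)_1j·C_1j = (0.90)(0.4350) + (-0.30)(0.1375) + (-0.10)(0.0775) = 0.3425
adj(I−A) = Cᵀ =
  [ 0.4350   0.2000   0.1900]
  [ 0.1375   0.5750   0.3750]
  [ 0.0775   0.0750   0.5850]
(I − A)⁻¹ = adj(I−A) / det(I−A) ≈
  [   1.2701     0.5839     0.5547]
  [   0.4015     1.6788     1.0949]
  [   0.2263     0.2190     1.7080]
Δx = (I − A)⁻¹ Δd with Δd having +60 in the Glass component and 0 elsewhere.
So Δx_G = L_GG · (+60), where L_GG = adj(I−A)_GG / det(I−A) = 0.4350 / 0.3425.
Δx_G = 0.4350 × (+60) / 0.3425 = 26.10 / 0.3425 ≈ 76.204.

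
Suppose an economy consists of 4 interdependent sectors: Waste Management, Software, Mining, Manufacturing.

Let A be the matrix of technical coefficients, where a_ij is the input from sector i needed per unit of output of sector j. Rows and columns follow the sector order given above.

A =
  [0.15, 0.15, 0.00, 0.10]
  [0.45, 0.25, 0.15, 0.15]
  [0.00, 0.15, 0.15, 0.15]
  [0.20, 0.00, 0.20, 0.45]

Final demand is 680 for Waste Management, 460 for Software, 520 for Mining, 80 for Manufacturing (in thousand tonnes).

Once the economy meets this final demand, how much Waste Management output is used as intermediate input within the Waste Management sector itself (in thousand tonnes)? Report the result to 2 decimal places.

I − A =
  [   0.85    -0.15     0.00    -0.10]
  [  -0.45     0.75    -0.15    -0.15]
  [   0.00    -0.15     0.85    -0.15]
  [  -0.20     0.00    -0.20     0.55]
Compute the cofactors C_ij = (−1)^(i+j)·(3×3 minor ij) of I−A; the adjugate is their transpose:
adj(I−A) = Cᵀ =
  [ 0.311250   0.068625   0.031875   0.084000]
  [ 0.226875   0.354875   0.101625   0.165750]
  [ 0.064125   0.071625   0.294000   0.111375]
  [ 0.136500   0.051000   0.118500   0.465375]
det(I−A) = Σ_j (I−A)_1j·C_1j = (0.85)(0.311250) + (-0.15)(0.226875) + (0.00)(0.064125) + (-0.10)(0.136500) = 0.21688125
(I − A)⁻¹ = adj(I−A) / det(I−A) ≈
  [   1.4351     0.3164     0.1470     0.3873]
  [   1.0461     1.6363     0.4686     0.7642]
  [   0.2957     0.3302     1.3556     0.5135]
  [   0.6294     0.2352     0.5464     2.1458]
First solve x = (I − A)⁻¹ d = adj(I−A)·d / det(I−A); in particular x_1 = (0.311250·680 + 0.068625·460 + 0.031875·520 + 0.084000·80) / 0.21688125 = 266.5125 / 0.21688125 ≈ 1228.8407.
Intermediate flow from 1 to 1: z_11 = a_11 · x_1 = 0.15 × 266.5125 / 0.21688125 = 39.976875 / 0.21688125 ≈ 184.33.

z_11 = 184.33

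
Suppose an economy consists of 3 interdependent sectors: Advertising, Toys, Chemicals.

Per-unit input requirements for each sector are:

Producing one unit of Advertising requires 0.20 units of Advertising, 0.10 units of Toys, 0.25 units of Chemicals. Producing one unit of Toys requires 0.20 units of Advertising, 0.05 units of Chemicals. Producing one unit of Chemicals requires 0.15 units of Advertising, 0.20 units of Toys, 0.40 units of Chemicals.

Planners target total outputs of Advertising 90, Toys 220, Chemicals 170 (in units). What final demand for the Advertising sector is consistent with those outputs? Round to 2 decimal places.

I − A =
  [   0.80    -0.20    -0.15]
  [  -0.10     1.00    -0.20]
  [  -0.25    -0.05     0.60]
d = (I − A) x:
  d_1 = (+0.80)·90 + (-0.20)·220 + (-0.15)·170 = 2.50
  d_2 = (-0.10)·90 + (+1.00)·220 + (-0.20)·170 = 177.00
  d_3 = (-0.25)·90 + (-0.05)·220 + (+0.60)·170 = 68.50

d_1 = 2.50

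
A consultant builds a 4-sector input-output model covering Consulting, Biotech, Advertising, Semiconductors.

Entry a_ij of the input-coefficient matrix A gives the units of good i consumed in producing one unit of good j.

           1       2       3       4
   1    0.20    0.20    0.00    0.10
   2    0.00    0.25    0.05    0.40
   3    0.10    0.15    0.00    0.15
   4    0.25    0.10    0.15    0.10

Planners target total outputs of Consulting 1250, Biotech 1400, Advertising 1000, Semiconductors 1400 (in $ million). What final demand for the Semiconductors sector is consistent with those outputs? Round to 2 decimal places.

d_4 = 657.50

I − A =
  [   0.80    -0.20     0.00    -0.10]
  [   0.00     0.75    -0.05    -0.40]
  [  -0.10    -0.15     1.00    -0.15]
  [  -0.25    -0.10    -0.15     0.90]
d = (I − A) x:
  d_1 = (+0.80)·1250 + (-0.20)·1400 + (+0.00)·1000 + (-0.10)·1400 = 580.00
  d_2 = (+0.00)·1250 + (+0.75)·1400 + (-0.05)·1000 + (-0.40)·1400 = 440.00
  d_3 = (-0.10)·1250 + (-0.15)·1400 + (+1.00)·1000 + (-0.15)·1400 = 455.00
  d_4 = (-0.25)·1250 + (-0.10)·1400 + (-0.15)·1000 + (+0.90)·1400 = 657.50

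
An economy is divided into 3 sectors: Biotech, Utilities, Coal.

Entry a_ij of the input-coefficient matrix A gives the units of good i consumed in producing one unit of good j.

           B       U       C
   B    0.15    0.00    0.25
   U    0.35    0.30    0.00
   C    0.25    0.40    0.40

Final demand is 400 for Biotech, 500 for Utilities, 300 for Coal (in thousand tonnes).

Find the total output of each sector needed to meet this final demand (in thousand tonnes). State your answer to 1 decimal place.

I − A =
  [   0.85     0.00    -0.25]
  [  -0.35     0.70     0.00]
  [  -0.25    -0.40     0.60]
Cofactors of I−A, C_ij = (−1)^(i+j)·(minor ij) (rows/columns in the sector order above):
  C_11 = (0.70)(0.60) − (0.00)(-0.40) = 0.4200
  C_12 = −[(-0.35)(0.60) − (0.00)(-0.25)] = 0.2100
  C_13 = (-0.35)(-0.40) − (0.70)(-0.25) = 0.3150
  C_21 = −[(0.00)(0.60) − (-0.25)(-0.40)] = 0.1000
  C_22 = (0.85)(0.60) − (-0.25)(-0.25) = 0.4475
  C_23 = −[(0.85)(-0.40) − (0.00)(-0.25)] = 0.3400
  C_31 = (0.00)(0.00) − (-0.25)(0.70) = 0.1750
  C_32 = −[(0.85)(0.00) − (-0.25)(-0.35)] = 0.0875
  C_33 = (0.85)(0.70) − (0.00)(-0.35) = 0.5950
det(I−A) = Σ_j (I−A)_1j·C_1j = (0.85)(0.4200) + (0.00)(0.2100) + (-0.25)(0.3150) = 0.27825
adj(I−A) = Cᵀ =
  [ 0.4200   0.1000   0.1750]
  [ 0.2100   0.4475   0.0875]
  [ 0.3150   0.3400   0.5950]
(I − A)⁻¹ = adj(I−A) / det(I−A) ≈
  [   1.5094     0.3594     0.6289]
  [   0.7547     1.6083     0.3145]
  [   1.1321     1.2219     2.1384]
x = (I − A)⁻¹ d = adj(I−A)·d / det(I−A), with det(I−A) = 0.27825:
  x_B = (0.4200·400 + 0.1000·500 + 0.1750·300) / 0.27825 = 270.50 / 0.27825 ≈ 972.1
  x_U = (0.2100·400 + 0.4475·500 + 0.0875·300) / 0.27825 = 334.00 / 0.27825 ≈ 1200.4
  x_C = (0.3150·400 + 0.3400·500 + 0.5950·300) / 0.27825 = 474.50 / 0.27825 ≈ 1705.3

x_B = 972.1, x_U = 1200.4, x_C = 1705.3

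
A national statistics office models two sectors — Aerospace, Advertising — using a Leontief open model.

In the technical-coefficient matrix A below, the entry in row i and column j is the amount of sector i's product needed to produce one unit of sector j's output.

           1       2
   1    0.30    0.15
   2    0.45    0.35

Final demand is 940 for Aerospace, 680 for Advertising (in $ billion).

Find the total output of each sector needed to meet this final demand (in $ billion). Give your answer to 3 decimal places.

I − A =
  [   0.70    -0.15]
  [  -0.45     0.65]
det(I−A) = (0.70)(0.65) − (-0.15)(-0.45) = 0.3875
adj(I−A) = [[0.65, 0.15], [0.45, 0.70]]
(I − A)⁻¹ = adj(I−A) / det(I−A) ≈
  [   1.6774     0.3871]
  [   1.1613     1.8065]
x = (I − A)⁻¹ d = adj(I−A)·d / det(I−A), with det(I−A) = 0.3875:
  x_1 = (0.65·940 + 0.15·680) / 0.3875 = 713.00 / 0.3875 = 1840.000
  x_2 = (0.45·940 + 0.70·680) / 0.3875 = 899.00 / 0.3875 = 2320.000

x_1 = 1840.000, x_2 = 2320.000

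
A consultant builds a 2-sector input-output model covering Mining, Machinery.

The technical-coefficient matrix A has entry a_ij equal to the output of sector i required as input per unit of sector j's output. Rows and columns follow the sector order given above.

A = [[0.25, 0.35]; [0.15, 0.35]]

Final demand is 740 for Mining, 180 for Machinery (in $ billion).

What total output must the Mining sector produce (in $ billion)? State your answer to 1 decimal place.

I − A =
  [   0.75    -0.35]
  [  -0.15     0.65]
det(I−A) = (0.75)(0.65) − (-0.35)(-0.15) = 0.4350
adj(I−A) = [[0.65, 0.35], [0.15, 0.75]]
(I − A)⁻¹ = adj(I−A) / det(I−A) ≈
  [   1.4943     0.8046]
  [   0.3448     1.7241]
x = (I − A)⁻¹ d = adj(I−A)·d / det(I−A), with det(I−A) = 0.4350:
  x_1 = (0.65·740 + 0.35·180) / 0.4350 = 544.00 / 0.4350 ≈ 1250.6
  x_2 = (0.15·740 + 0.75·180) / 0.4350 = 246.00 / 0.4350 ≈ 565.5

x_1 = 1250.6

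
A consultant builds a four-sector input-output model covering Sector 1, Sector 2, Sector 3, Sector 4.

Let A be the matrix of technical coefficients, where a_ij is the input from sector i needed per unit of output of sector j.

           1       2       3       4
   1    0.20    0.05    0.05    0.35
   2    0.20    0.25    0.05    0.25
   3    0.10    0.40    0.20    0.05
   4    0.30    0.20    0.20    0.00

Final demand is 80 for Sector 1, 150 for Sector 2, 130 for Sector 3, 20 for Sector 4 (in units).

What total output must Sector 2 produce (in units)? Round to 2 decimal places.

I − A =
  [   0.80    -0.05    -0.05    -0.35]
  [  -0.20     0.75    -0.05    -0.25]
  [  -0.10    -0.40     0.80    -0.05]
  [  -0.30    -0.20    -0.20     1.00]
Compute the cofactors C_ij = (−1)^(i+j)·(3×3 minor ij) of I−A; the adjugate is their transpose:
adj(I−A) = Cᵀ =
  [ 0.51200   0.14400   0.09600   0.22000]
  [ 0.22875   0.53525   0.10250   0.21900]
  [ 0.19325   0.29875   0.45350   0.16500]
  [ 0.23800   0.21000   0.14000   0.44800]
det(I−A) = Σ_j (I−A)_1j·C_1j = (0.80)(0.51200) + (-0.05)(0.22875) + (-0.05)(0.19325) + (-0.35)(0.23800) = 0.3052
(I − A)⁻¹ = adj(I−A) / det(I−A) ≈
  [   1.6776     0.4718     0.3145     0.7208]
  [   0.7495     1.7538     0.3358     0.7176]
  [   0.6332     0.9789     1.4859     0.5406]
  [   0.7798     0.6881     0.4587     1.4679]
x = (I − A)⁻¹ d = adj(I−A)·d / det(I−A), with det(I−A) = 0.3052:
  x_1 = (0.51200·80 + 0.14400·150 + 0.09600·130 + 0.22000·20) / 0.3052 = 79.44 / 0.3052 ≈ 260.29
  x_2 = (0.22875·80 + 0.53525·150 + 0.10250·130 + 0.21900·20) / 0.3052 = 116.2925 / 0.3052 ≈ 381.04
  x_3 = (0.19325·80 + 0.29875·150 + 0.45350·130 + 0.16500·20) / 0.3052 = 122.5275 / 0.3052 ≈ 401.47
  x_4 = (0.23800·80 + 0.21000·150 + 0.14000·130 + 0.44800·20) / 0.3052 = 77.70 / 0.3052 ≈ 254.59

x_2 = 381.04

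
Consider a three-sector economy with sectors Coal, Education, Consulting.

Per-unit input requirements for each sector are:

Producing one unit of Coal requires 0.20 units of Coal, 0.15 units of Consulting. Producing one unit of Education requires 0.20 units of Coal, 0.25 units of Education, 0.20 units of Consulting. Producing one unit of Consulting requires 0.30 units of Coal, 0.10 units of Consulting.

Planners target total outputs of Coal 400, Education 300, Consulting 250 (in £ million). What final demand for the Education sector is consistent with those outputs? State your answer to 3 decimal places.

d_2 = 225.000

I − A =
  [   0.80    -0.20    -0.30]
  [   0.00     0.75     0.00]
  [  -0.15    -0.20     0.90]
d = (I − A) x:
  d_1 = (+0.80)·400 + (-0.20)·300 + (-0.30)·250 = 185.000
  d_2 = (+0.00)·400 + (+0.75)·300 + (+0.00)·250 = 225.000
  d_3 = (-0.15)·400 + (-0.20)·300 + (+0.90)·250 = 105.000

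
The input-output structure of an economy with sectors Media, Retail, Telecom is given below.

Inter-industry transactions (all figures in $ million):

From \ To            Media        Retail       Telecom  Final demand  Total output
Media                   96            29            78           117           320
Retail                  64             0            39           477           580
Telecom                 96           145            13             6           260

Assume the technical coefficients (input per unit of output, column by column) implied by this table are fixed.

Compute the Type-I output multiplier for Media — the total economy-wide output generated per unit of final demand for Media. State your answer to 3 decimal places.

m_1 = 2.869

Technical coefficients a_ij = z_ij / X_j:
  a_11 = 96/320 = 0.30, a_21 = 64/320 = 0.20, a_31 = 96/320 = 0.30
  a_12 = 29/580 = 0.05, a_22 = 0/580 = 0.00, a_32 = 145/580 = 0.25
  a_13 = 78/260 = 0.30, a_23 = 39/260 = 0.15, a_33 = 13/260 = 0.05
I − A =
  [   0.70    -0.05    -0.30]
  [  -0.20     1.00    -0.15]
  [  -0.30    -0.25     0.95]
Cofactors of I−A, C_ij = (−1)^(i+j)·(minor ij) (rows/columns in the sector order above):
  C_11 = (1.00)(0.95) − (-0.15)(-0.25) = 0.9125
  C_12 = −[(-0.20)(0.95) − (-0.15)(-0.30)] = 0.2350
  C_13 = (-0.20)(-0.25) − (1.00)(-0.30) = 0.3500
  C_21 = −[(-0.05)(0.95) − (-0.30)(-0.25)] = 0.1225
  C_22 = (0.70)(0.95) − (-0.30)(-0.30) = 0.5750
  C_23 = −[(0.70)(-0.25) − (-0.05)(-0.30)] = 0.1900
  C_31 = (-0.05)(-0.15) − (-0.30)(1.00) = 0.3075
  C_32 = −[(0.70)(-0.15) − (-0.30)(-0.20)] = 0.1650
  C_33 = (0.70)(1.00) − (-0.05)(-0.20) = 0.6900
det(I−A) = Σ_j (I−A)_1j·C_1j = (0.70)(0.9125) + (-0.05)(0.2350) + (-0.30)(0.3500) = 0.5220
adj(I−A) = Cᵀ =
  [ 0.9125   0.1225   0.3075]
  [ 0.2350   0.5750   0.1650]
  [ 0.3500   0.1900   0.6900]
(I − A)⁻¹ = adj(I−A) / det(I−A) ≈
  [   1.7481     0.2347     0.5891]
  [   0.4502     1.1015     0.3161]
  [   0.6705     0.3640     1.3218]
The output multiplier for sector j is the column-j sum of the Leontief inverse (I − A)⁻¹ = adj(I−A) / det(I−A).
Column 1 of adj(I−A): (0.9125, 0.2350, 0.3500); det(I−A) = 0.5220.
m_1 = (0.9125 + 0.2350 + 0.3500) / 0.5220 = 1.4975 / 0.5220 ≈ 2.869.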